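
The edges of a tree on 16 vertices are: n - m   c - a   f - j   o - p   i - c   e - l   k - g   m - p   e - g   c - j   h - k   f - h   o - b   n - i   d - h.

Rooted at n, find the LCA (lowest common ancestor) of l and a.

c

l's ancestor chain is l, e, g, k, h, f, j, c, i, n and a's is a, c, i, n; they first meet at c.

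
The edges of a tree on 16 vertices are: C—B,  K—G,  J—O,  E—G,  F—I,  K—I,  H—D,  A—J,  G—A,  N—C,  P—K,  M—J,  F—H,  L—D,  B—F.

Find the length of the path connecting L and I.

4

L - D - H - F - I: 4 edges.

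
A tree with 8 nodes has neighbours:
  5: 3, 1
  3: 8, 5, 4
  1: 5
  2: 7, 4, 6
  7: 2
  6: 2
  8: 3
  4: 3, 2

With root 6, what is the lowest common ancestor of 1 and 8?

Path 1→root: 1 5 3 4 2 6; path 8→root: 8 3 4 2 6.
First common node: 3.

3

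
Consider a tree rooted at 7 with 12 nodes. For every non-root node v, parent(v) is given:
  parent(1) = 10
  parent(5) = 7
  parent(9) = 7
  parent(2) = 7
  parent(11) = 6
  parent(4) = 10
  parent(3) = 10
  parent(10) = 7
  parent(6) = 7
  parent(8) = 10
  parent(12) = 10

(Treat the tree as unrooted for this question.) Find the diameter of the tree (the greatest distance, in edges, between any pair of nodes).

BFS from 1 reaches 11 last, at distance 4; BFS from 11 confirms no node is farther.
Path: 1–10–7–6–11.

4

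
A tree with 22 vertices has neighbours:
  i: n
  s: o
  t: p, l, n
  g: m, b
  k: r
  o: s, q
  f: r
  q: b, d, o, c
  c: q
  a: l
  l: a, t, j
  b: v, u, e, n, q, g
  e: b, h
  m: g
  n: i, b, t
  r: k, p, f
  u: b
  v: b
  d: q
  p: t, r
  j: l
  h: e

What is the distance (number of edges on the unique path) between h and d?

h - e - b - q - d: 4 edges.

4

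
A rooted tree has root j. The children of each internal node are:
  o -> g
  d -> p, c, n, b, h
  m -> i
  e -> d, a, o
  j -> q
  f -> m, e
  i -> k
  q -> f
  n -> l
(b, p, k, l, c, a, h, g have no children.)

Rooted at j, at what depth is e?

Climbing from e to the root: e–f–q–j. That's 3 steps.

3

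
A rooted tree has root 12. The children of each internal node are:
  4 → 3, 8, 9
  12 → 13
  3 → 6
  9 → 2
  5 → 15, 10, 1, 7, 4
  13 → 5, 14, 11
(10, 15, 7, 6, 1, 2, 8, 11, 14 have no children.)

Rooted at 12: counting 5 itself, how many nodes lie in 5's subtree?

11

The subtree rooted at 5 contains: 5, 4, 7, 10, 1, 15, 3, 9, 8, 6, 2 — 11 nodes.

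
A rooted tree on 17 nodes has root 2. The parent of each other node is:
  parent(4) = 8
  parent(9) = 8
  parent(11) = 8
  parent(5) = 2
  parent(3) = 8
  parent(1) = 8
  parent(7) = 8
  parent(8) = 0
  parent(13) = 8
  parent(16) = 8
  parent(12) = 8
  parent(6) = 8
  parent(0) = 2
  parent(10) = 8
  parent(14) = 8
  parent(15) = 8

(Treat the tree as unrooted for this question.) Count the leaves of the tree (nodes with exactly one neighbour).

Exactly 14 nodes have a single neighbour: 1, 3, 4, 5, 6, 7, 9, 10, 11, 12, 13, 14, 15, 16.

14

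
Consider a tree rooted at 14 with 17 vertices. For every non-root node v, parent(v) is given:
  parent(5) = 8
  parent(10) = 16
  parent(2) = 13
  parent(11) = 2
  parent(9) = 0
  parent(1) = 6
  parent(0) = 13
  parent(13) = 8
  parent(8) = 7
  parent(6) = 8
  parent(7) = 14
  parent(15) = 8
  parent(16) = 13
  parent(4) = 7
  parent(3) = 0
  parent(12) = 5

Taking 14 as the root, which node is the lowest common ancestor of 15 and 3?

8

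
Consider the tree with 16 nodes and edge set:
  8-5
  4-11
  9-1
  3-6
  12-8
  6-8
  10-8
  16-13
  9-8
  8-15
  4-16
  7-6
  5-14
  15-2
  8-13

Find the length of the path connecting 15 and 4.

4

The path is 15 – 8 – 13 – 16 – 4, which has 4 edges.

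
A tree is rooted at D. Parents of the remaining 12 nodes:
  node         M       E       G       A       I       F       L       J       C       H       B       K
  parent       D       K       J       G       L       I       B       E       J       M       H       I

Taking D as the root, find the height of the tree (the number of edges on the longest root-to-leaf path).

10

The longest root-to-leaf path is D – M – H – B – L – I – K – E – J – G – A (10 edges).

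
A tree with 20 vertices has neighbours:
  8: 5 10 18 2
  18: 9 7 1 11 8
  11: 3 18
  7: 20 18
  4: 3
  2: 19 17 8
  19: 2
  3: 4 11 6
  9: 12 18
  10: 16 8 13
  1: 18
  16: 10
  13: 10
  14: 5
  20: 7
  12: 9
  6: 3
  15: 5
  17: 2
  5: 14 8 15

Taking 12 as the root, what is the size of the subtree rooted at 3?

Descendants of 3 (including itself): 3, 4, 6. That's 3.

3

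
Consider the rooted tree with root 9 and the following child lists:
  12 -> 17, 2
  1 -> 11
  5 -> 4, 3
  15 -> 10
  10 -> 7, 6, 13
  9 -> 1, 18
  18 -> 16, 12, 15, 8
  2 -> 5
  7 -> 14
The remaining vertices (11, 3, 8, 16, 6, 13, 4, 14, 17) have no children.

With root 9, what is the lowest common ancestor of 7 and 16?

18

Path 7→root: 7 10 15 18 9; path 16→root: 16 18 9.
First common node: 18.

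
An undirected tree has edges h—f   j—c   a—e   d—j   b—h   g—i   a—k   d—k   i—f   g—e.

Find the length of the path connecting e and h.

4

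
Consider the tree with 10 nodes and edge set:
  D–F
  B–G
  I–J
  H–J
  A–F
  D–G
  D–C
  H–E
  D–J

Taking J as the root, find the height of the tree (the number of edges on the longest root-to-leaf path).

3

B sits deepest: J-D-G-B — 3 edges from the root.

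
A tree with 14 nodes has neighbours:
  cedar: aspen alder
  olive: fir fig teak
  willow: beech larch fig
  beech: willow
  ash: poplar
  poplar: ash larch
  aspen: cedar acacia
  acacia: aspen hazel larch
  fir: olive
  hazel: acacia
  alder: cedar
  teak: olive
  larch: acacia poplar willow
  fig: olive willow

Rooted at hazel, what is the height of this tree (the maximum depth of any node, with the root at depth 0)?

6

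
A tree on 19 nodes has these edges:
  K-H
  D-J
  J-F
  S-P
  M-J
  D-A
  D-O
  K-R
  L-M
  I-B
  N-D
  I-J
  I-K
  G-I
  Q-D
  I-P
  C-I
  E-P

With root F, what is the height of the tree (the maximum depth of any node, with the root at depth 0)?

4

A deepest node is R, reached by F–J–I–K–R.
That path has 4 edges, so the height is 4.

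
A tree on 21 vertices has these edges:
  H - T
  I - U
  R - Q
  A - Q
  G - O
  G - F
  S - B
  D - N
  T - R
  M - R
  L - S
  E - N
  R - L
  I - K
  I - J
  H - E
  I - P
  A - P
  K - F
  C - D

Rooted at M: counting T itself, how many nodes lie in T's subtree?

T's subtree: {T, H, E, N, D, C}, size 6.

6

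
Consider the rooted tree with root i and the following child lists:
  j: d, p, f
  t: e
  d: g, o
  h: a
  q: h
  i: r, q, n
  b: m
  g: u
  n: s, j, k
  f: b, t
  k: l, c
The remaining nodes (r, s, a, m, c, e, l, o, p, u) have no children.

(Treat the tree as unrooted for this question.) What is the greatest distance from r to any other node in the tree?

6

Distances from r peak at 6, attained at e (u, m also at distance 6).
r – i – n – j – f – t – e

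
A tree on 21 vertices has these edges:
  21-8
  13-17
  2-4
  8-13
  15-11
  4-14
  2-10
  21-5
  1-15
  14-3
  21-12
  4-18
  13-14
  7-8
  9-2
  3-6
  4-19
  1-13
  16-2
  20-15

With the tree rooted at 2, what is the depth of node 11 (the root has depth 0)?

6

Path from 2 to 11: 2 → 4 → 14 → 13 → 1 → 15 → 11, which has 6 edges.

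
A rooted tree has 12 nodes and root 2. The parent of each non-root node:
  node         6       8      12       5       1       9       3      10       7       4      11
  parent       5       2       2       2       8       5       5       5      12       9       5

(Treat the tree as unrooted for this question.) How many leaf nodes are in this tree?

The leaves are 1, 3, 4, 6, 7, 10, 11.
That is 7 leaves.

7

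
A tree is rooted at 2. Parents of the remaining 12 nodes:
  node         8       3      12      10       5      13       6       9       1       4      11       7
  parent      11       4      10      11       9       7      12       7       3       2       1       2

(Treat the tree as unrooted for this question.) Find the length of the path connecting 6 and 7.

8

Walking from 6: 6 – 12 – 10 – 11 – 1 – 3 – 4 – 2 – 7. Length 8.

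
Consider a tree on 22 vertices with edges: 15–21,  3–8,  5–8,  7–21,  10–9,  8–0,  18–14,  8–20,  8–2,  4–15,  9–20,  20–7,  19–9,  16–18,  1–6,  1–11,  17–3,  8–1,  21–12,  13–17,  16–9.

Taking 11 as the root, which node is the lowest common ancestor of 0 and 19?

8

Ancestors of 0 (toward the root): 0, 8, 1, 11.
Ancestors of 19: 19, 9, 20, 8, 1, 11.
The deepest node appearing in both lists is 8.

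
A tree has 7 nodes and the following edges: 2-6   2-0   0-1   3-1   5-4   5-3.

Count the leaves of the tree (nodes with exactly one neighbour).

2

Degree-1 nodes: 4, 6 — 2 of them.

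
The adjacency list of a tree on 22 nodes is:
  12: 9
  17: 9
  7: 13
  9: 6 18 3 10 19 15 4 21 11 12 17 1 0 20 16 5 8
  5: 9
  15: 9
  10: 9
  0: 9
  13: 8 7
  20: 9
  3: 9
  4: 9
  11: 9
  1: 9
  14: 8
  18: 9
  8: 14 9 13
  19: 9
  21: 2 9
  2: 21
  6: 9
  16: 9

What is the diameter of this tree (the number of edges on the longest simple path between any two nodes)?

Starting from 7, a farthest node is 2 at distance 5.
One longest path: 7 - 13 - 8 - 9 - 21 - 2.
So the diameter is 5.

5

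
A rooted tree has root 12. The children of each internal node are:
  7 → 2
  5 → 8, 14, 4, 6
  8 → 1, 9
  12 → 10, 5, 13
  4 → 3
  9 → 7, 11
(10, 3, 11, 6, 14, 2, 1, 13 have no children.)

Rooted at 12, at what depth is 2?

Climbing from 2 to the root: 2 – 7 – 9 – 8 – 5 – 12. That's 5 steps.

5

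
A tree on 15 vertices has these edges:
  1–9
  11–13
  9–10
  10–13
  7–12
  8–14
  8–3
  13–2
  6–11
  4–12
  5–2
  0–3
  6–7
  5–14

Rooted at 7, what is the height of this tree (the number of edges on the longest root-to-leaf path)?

9

The longest root-to-leaf path is 7 – 6 – 11 – 13 – 2 – 5 – 14 – 8 – 3 – 0 (9 edges).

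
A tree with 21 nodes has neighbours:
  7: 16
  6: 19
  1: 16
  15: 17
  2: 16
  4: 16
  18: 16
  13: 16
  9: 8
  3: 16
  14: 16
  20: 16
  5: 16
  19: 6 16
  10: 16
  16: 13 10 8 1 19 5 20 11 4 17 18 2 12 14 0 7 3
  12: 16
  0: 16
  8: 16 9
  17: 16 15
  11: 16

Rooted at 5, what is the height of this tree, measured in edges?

3

6 sits deepest: 5 → 16 → 19 → 6 — 3 edges from the root.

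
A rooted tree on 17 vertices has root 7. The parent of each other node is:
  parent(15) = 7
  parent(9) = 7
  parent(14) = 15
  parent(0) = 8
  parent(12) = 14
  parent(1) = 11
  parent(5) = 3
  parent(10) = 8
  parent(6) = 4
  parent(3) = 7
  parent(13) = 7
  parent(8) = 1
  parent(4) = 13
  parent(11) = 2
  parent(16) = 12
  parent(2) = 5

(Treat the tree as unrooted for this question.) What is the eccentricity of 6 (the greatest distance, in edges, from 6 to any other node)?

Distances from 6 peak at 10, attained at 10 (0 also at distance 10).
6 – 4 – 13 – 7 – 3 – 5 – 2 – 11 – 1 – 8 – 10

10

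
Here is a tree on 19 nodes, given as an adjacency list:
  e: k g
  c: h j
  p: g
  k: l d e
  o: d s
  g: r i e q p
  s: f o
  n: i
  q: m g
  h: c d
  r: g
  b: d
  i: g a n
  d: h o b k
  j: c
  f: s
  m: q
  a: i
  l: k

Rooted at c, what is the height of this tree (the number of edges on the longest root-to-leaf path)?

7

A deepest node is m, reached by c–h–d–k–e–g–q–m.
That path has 7 edges, so the height is 7.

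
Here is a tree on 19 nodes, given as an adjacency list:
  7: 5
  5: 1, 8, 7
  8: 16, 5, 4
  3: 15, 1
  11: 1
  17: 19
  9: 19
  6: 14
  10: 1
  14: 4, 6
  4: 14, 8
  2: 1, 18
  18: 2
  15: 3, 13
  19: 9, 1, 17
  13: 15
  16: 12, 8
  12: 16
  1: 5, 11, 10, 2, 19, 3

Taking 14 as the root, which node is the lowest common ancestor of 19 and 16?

8

19's ancestor chain is 19, 1, 5, 8, 4, 14 and 16's is 16, 8, 4, 14; they first meet at 8.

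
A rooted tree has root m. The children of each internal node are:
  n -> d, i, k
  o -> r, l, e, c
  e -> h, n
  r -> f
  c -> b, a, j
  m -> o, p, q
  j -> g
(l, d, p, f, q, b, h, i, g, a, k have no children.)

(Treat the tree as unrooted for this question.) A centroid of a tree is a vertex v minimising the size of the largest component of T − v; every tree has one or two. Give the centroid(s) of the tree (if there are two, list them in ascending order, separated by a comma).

o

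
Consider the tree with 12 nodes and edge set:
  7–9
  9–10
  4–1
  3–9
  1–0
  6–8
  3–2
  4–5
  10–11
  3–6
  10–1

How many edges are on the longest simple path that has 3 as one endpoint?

5

Distances from 3 peak at 5, attained at 5.
3–9–10–1–4–5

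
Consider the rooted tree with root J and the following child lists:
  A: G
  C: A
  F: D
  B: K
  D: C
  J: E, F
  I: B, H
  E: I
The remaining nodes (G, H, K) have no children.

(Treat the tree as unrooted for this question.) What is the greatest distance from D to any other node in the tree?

Distances from D peak at 6, attained at K.
D-F-J-E-I-B-K

6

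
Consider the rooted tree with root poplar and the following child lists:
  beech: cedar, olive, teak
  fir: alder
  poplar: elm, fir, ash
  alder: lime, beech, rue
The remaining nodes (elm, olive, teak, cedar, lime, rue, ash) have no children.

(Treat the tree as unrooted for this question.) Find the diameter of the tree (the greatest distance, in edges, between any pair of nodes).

5

A longest path is elm–poplar–fir–alder–beech–olive, with 5 edges.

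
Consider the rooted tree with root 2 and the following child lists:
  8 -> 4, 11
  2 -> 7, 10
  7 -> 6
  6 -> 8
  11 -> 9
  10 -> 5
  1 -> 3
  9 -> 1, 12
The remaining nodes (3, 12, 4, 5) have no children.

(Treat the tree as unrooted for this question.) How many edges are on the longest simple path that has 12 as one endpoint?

8

Distances from 12 peak at 8, attained at 5.
12 – 9 – 11 – 8 – 6 – 7 – 2 – 10 – 5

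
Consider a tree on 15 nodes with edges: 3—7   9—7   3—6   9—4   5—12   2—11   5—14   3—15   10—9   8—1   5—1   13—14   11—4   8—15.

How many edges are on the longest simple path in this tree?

Starting from 13, a farthest node is 2 at distance 11.
One longest path: 13 – 14 – 5 – 1 – 8 – 15 – 3 – 7 – 9 – 4 – 11 – 2.
So the diameter is 11.

11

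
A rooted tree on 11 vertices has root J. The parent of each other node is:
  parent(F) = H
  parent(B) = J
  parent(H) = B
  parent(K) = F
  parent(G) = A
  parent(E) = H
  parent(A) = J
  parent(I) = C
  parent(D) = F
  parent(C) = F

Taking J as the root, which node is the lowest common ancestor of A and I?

J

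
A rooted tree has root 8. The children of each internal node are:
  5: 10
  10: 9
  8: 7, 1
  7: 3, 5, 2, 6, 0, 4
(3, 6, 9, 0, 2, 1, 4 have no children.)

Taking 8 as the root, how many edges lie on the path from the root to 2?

2

8 → 7 → 2 — 2 edges.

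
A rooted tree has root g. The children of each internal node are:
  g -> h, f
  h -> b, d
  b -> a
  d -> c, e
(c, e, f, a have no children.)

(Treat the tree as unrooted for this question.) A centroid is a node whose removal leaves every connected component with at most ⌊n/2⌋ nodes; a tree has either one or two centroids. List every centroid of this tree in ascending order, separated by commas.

h

If h is removed the pieces have sizes 3, 2, 2, all ≤ ⌊8/2⌋ = 4.
Every other node leaves some component of size > 4, so the centroid is unique.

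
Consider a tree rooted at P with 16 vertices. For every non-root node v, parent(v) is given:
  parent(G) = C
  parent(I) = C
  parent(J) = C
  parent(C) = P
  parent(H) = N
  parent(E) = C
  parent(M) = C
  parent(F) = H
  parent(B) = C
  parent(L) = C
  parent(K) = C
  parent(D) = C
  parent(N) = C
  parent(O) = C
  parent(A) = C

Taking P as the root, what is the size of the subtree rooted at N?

3

N's subtree: {N, H, F}, size 3.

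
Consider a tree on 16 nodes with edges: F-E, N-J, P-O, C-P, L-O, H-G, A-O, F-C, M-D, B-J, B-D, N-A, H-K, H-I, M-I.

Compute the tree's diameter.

A longest path is G–H–I–M–D–B–J–N–A–O–P–C–F–E, with 13 edges.

13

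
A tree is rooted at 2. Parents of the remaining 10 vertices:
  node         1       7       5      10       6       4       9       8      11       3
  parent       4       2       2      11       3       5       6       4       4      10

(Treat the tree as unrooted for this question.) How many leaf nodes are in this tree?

Degree-1 nodes: 1, 7, 8, 9 — 4 of them.

4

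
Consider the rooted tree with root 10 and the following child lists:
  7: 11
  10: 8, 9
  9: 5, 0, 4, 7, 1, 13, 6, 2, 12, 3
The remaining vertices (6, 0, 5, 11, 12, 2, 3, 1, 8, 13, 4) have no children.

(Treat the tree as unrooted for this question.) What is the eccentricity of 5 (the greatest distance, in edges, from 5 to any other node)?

3

Distances from 5 peak at 3, attained at 8 (11 also at distance 3).
5 – 9 – 10 – 8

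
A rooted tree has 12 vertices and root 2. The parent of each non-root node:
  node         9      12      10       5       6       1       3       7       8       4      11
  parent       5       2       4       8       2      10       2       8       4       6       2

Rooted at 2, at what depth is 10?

3

2 → 6 → 4 → 10 — 3 edges.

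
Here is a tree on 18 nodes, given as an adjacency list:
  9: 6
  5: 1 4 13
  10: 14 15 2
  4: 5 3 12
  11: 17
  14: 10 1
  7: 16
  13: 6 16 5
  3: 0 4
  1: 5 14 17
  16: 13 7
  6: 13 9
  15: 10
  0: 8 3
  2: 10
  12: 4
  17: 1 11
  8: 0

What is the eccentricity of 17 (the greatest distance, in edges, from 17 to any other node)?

6

A farthest node from 17 is 8.
The path 17 – 1 – 5 – 4 – 3 – 0 – 8 has 6 edges.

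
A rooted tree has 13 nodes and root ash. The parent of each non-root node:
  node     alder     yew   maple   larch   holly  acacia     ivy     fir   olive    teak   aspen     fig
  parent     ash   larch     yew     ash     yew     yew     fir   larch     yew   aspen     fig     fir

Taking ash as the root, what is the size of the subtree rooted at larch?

11

The subtree rooted at larch contains: larch, yew, fir, holly, olive, acacia, maple, fig, ivy, aspen, teak — 11 nodes.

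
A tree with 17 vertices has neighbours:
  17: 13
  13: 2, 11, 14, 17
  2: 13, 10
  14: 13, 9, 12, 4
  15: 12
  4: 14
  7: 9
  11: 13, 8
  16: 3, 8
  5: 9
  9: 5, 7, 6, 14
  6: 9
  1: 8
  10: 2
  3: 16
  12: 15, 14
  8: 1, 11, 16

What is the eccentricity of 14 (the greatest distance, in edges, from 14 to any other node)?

Distances from 14 peak at 5, attained at 3.
14 – 13 – 11 – 8 – 16 – 3

5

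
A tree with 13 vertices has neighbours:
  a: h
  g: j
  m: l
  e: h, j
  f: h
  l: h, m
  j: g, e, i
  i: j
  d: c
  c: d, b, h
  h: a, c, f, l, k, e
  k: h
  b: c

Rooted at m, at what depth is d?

Path from m to d: m–l–h–c–d, which has 4 edges.

4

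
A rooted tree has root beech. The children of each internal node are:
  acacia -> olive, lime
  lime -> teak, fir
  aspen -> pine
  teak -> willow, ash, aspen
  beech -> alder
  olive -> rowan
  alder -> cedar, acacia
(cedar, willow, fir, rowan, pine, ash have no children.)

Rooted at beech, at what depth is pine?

6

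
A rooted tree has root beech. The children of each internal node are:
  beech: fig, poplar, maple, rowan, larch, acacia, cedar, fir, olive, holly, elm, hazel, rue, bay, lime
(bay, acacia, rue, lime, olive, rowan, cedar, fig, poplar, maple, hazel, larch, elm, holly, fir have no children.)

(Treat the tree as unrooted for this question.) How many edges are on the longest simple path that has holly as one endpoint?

The node farthest from holly is fig (larch, hazel, lime, olive, elm, acacia, rue, maple, cedar, fir, rowan, bay, poplar also at distance 2), via holly – beech – fig — 2 edges.

2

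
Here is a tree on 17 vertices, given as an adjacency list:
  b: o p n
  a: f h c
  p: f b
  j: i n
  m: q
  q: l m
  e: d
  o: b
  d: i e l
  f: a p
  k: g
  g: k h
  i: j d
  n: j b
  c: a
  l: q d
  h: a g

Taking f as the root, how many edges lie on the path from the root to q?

Climbing from q to the root: q – l – d – i – j – n – b – p – f. That's 8 steps.

8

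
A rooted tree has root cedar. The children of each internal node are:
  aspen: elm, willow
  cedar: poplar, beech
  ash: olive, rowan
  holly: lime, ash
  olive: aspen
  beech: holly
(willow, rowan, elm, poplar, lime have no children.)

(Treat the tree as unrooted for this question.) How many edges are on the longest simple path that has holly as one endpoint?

The node farthest from holly is willow (elm also at distance 4), via holly-ash-olive-aspen-willow — 4 edges.

4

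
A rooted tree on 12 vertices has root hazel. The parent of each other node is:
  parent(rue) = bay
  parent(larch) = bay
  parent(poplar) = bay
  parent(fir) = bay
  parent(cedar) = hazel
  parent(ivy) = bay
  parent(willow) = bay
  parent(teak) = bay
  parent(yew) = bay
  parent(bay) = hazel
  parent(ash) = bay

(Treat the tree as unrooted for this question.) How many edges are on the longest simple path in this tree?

BFS from cedar reaches willow last, at distance 3; BFS from willow confirms no node is farther.
Path: cedar–hazel–bay–willow.

3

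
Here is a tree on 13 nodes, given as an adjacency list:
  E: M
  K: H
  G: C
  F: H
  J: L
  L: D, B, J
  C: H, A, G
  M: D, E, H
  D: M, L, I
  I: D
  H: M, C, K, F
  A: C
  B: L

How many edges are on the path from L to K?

4

Walking from L: L - D - M - H - K. Length 4.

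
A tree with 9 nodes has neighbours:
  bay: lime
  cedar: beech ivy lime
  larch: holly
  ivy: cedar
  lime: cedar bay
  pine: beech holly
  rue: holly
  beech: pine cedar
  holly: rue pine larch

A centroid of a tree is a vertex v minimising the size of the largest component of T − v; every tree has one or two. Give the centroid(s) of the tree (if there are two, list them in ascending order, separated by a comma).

Removing beech splits the tree into components of sizes 4, 4; the largest is 4 ≤ ⌊9/2⌋ = 4.
Every other node leaves some component of size > 4, so the centroid is unique.

beech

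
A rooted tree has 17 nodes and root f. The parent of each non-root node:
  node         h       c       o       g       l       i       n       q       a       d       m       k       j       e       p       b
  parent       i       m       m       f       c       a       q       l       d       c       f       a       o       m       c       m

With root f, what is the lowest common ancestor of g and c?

f

Path g→root: g f; path c→root: c m f.
First common node: f.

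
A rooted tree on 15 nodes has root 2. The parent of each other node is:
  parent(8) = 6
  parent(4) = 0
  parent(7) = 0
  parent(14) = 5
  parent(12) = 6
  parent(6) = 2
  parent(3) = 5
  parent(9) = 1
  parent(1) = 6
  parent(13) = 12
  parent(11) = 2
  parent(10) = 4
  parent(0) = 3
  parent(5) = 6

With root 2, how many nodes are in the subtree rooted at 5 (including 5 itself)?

7

5's subtree: {5, 3, 14, 0, 4, 7, 10}, size 7.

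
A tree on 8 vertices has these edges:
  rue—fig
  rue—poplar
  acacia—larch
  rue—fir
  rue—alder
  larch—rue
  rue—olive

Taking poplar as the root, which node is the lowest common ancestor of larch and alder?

Ancestors of larch (toward the root): larch, rue, poplar.
Ancestors of alder: alder, rue, poplar.
The deepest node appearing in both lists is rue.

rue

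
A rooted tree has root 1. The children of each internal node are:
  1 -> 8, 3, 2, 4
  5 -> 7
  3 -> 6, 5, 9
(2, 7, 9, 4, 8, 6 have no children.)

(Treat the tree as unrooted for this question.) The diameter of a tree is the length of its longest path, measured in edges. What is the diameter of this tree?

4

Starting from 4, a farthest node is 7 at distance 4.
One longest path: 4–1–3–5–7.
So the diameter is 4.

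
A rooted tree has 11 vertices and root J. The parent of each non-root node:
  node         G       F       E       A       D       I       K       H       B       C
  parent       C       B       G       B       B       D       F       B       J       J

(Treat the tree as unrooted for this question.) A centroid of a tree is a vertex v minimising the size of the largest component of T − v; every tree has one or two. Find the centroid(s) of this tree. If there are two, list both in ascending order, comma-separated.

If B is removed the pieces have sizes 4, 2, 2, 1, 1, all ≤ ⌊11/2⌋ = 5.
No neighbour of B does as well, so B is the unique centroid.

B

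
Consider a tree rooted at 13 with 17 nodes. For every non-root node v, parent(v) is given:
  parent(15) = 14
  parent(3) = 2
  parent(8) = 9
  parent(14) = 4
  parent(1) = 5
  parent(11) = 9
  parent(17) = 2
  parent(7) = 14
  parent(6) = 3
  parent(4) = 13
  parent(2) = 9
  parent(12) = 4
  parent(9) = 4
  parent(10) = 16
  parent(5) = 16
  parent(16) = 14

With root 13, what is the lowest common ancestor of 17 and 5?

17's ancestor chain is 17, 2, 9, 4, 13 and 5's is 5, 16, 14, 4, 13; they first meet at 4.

4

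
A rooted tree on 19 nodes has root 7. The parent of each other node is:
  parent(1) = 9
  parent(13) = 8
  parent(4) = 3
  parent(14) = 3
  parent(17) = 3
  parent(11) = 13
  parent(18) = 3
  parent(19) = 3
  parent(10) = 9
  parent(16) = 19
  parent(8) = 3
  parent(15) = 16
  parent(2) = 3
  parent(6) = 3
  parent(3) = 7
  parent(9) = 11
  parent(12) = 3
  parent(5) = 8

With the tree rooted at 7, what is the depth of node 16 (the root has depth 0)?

3

7–3–19–16 — 3 edges.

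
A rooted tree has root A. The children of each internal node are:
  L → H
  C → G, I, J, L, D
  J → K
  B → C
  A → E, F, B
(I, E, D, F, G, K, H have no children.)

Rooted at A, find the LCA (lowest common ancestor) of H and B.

B

Path H→root: H L C B A; path B→root: B A.
First common node: B.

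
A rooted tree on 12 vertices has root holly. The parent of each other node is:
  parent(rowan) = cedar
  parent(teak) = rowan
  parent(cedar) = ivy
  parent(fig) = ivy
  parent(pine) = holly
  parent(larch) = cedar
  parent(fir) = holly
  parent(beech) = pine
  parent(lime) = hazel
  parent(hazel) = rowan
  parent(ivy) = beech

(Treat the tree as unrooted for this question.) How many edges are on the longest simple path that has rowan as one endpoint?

6

The node farthest from rowan is fir, via rowan-cedar-ivy-beech-pine-holly-fir — 6 edges.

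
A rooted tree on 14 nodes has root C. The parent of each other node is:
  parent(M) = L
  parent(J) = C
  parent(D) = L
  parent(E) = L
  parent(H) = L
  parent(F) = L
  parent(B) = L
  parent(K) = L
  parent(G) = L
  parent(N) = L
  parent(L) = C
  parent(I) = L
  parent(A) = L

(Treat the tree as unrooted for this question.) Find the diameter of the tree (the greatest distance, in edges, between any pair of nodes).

Starting from J, a farthest node is N at distance 3.
One longest path: J – C – L – N.
So the diameter is 3.

3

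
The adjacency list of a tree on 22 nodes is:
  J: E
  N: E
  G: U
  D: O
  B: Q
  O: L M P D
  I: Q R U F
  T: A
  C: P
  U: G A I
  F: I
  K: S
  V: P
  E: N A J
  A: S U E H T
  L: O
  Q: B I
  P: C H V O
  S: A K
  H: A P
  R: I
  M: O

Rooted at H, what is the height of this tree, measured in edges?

5

The longest root-to-leaf path is H-A-U-I-Q-B (5 edges).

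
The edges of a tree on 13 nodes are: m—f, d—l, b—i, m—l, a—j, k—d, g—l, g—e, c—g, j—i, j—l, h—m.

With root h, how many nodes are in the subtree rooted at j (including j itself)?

4

j's subtree: {j, a, i, b}, size 4.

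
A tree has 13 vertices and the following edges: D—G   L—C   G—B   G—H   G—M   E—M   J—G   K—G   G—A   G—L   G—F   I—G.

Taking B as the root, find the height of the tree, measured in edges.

3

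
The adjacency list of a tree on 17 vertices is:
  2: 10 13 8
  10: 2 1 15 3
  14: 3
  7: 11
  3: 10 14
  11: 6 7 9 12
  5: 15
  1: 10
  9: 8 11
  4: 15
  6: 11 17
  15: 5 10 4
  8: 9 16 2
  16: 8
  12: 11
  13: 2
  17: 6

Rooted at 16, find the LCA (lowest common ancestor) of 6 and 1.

8

Ancestors of 6 (toward the root): 6, 11, 9, 8, 16.
Ancestors of 1: 1, 10, 2, 8, 16.
The deepest node appearing in both lists is 8.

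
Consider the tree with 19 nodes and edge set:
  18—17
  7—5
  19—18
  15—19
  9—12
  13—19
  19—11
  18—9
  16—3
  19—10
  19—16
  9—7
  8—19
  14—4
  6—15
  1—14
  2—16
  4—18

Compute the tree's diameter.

BFS from 5 reaches 6 last, at distance 6; BFS from 6 confirms no node is farther.
Path: 5–7–9–18–19–15–6.

6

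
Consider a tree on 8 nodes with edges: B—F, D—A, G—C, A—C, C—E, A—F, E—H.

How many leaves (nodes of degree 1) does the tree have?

4

Degree-1 nodes: B, D, G, H — 4 of them.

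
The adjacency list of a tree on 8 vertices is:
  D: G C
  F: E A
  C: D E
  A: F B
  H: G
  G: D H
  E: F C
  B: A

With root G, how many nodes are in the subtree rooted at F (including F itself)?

F's subtree: {F, A, B}, size 3.

3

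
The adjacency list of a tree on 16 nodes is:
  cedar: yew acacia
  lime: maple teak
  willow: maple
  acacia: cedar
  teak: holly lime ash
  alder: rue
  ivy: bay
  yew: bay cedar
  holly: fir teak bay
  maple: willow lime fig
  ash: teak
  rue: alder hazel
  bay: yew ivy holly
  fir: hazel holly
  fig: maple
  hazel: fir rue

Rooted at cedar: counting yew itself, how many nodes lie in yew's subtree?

14

Descendants of yew (including itself): yew, bay, holly, ivy, fir, teak, hazel, lime, ash, rue, maple, alder, fig, willow. That's 14.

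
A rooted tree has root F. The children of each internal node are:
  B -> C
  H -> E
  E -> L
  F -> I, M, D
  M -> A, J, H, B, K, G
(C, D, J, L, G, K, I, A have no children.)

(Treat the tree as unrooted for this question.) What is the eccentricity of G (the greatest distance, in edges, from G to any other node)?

4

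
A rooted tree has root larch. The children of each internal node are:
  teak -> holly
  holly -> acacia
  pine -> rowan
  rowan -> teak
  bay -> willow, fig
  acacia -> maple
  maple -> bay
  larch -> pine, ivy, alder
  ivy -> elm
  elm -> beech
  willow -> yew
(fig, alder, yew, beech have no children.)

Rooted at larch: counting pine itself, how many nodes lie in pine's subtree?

pine's subtree: {pine, rowan, teak, holly, acacia, maple, bay, willow, fig, yew}, size 10.

10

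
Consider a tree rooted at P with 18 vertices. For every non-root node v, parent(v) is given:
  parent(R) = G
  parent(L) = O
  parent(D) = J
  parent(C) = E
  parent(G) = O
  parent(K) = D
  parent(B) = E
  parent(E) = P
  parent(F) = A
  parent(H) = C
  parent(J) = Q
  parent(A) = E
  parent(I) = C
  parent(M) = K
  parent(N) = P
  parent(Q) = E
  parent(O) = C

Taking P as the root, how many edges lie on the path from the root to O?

Path from P to O: P → E → C → O, which has 3 edges.

3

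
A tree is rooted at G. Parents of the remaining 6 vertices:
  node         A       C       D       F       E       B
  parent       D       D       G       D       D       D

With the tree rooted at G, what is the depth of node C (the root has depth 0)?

2

Path from G to C: G – D – C, which has 2 edges.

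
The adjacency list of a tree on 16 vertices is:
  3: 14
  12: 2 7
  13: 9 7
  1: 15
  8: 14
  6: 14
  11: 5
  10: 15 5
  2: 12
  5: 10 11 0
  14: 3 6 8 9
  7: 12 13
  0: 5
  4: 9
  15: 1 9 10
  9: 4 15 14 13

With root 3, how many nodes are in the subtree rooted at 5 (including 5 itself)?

3

The subtree rooted at 5 contains: 5, 0, 11 — 3 nodes.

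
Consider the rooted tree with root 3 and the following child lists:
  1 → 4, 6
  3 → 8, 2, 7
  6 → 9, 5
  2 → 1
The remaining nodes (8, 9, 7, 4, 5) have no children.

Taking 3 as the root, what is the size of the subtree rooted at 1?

Descendants of 1 (including itself): 1, 4, 6, 5, 9. That's 5.

5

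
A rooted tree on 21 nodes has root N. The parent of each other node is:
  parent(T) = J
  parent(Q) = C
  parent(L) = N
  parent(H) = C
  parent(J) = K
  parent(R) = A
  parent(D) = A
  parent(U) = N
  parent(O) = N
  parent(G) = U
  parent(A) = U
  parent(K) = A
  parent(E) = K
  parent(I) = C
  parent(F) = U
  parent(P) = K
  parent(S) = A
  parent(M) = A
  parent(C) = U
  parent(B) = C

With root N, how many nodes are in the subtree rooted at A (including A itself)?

10

A's subtree: {A, K, M, R, S, D, J, P, E, T}, size 10.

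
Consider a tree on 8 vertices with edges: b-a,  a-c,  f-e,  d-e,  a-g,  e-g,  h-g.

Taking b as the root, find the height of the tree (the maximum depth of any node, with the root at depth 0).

4

f sits deepest: b–a–g–e–f — 4 edges from the root.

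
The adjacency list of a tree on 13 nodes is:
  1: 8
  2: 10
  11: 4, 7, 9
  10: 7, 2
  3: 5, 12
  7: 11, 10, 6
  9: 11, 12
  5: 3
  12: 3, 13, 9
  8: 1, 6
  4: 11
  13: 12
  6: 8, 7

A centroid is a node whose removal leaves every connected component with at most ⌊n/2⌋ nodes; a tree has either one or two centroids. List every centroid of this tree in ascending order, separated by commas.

Delete 11: the remaining components have sizes 6, 5, 1. Max 6 ≤ 6, so 11 is a centroid.
No neighbour of 11 does as well, so 11 is the unique centroid.

11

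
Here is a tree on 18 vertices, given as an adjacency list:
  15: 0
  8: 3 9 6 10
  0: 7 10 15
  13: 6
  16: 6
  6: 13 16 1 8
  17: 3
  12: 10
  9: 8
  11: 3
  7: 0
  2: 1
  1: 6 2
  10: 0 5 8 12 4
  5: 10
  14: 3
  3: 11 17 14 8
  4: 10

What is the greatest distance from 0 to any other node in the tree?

Distances from 0 peak at 5, attained at 2.
0-10-8-6-1-2

5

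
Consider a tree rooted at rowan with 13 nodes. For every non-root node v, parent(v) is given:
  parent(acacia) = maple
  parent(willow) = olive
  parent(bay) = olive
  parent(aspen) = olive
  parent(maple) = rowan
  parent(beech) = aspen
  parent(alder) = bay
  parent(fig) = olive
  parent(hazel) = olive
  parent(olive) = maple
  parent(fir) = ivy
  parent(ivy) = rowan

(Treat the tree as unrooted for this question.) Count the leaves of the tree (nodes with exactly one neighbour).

7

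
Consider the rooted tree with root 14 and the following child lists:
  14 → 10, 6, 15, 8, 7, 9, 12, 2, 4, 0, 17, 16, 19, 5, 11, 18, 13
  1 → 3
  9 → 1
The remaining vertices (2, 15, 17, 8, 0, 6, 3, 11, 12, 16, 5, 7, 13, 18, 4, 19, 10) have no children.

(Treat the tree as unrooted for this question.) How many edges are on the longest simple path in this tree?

4

A longest path is 3 – 1 – 9 – 14 – 11, with 4 edges.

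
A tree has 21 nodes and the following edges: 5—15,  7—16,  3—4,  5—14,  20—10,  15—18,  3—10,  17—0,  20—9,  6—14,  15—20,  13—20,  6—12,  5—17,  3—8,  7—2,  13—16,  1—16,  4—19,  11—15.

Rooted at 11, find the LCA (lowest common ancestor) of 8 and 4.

Path 8→root: 8 3 10 20 15 11; path 4→root: 4 3 10 20 15 11.
First common node: 3.

3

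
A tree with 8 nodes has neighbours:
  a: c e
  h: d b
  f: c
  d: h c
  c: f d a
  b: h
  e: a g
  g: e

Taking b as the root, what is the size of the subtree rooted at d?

d's subtree: {d, c, f, a, e, g}, size 6.

6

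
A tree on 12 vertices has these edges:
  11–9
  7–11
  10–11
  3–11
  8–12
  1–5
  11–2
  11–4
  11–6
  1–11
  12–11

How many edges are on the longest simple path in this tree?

4

Starting from 5, a farthest node is 8 at distance 4.
One longest path: 5-1-11-12-8.
So the diameter is 4.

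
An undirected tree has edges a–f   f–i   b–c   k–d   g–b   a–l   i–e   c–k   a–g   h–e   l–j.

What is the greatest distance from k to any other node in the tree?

8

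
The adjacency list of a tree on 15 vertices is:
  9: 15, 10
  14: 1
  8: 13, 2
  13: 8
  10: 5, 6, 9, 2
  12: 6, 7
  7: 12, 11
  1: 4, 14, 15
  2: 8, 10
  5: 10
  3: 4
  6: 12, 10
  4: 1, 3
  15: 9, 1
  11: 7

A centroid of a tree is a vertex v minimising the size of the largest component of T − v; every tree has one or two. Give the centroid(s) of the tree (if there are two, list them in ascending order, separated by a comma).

10

If 10 is removed the pieces have sizes 6, 4, 3, 1, all ≤ ⌊15/2⌋ = 7.
Every other node leaves some component of size > 7, so the centroid is unique.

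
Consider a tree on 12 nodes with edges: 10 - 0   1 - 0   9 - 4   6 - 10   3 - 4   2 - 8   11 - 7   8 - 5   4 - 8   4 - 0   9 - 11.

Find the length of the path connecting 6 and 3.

Walking from 6: 6–10–0–4–3. Length 4.

4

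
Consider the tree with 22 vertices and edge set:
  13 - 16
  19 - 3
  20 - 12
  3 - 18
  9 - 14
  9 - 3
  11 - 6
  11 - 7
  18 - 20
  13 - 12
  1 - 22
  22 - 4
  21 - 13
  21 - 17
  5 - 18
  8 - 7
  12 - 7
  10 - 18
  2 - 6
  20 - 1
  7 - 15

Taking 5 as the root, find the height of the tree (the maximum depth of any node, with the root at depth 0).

7

A deepest node is 2, reached by 5-18-20-12-7-11-6-2.
That path has 7 edges, so the height is 7.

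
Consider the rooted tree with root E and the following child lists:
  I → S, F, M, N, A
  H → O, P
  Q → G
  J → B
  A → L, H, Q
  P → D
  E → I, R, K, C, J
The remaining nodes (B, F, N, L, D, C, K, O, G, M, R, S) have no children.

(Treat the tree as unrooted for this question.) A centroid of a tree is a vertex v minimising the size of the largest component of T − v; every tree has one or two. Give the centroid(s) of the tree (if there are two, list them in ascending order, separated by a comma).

If I is removed the pieces have sizes 8, 6, 1, 1, 1, 1, all ≤ ⌊19/2⌋ = 9.
Every other node leaves some component of size > 9, so the centroid is unique.

I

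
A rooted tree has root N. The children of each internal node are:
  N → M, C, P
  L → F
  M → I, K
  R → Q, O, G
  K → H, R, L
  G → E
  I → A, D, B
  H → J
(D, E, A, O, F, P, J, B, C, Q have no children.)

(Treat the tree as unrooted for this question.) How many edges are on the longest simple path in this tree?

6

Starting from E, a farthest node is P at distance 6.
One longest path: E–G–R–K–M–N–P.
So the diameter is 6.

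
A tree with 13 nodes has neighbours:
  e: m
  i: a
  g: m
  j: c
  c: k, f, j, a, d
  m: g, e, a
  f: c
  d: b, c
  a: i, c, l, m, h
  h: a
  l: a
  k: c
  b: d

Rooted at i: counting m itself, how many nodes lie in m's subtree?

3

The subtree rooted at m contains: m, g, e — 3 nodes.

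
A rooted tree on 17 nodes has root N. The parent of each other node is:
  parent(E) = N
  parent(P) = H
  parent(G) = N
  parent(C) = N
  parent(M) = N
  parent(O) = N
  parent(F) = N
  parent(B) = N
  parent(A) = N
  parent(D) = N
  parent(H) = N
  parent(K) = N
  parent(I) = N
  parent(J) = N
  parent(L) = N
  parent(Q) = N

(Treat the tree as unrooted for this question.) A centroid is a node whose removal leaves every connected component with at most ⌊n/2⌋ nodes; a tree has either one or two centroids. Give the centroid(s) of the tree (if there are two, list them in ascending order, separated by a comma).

Delete N: the remaining components have sizes 2, 1, 1, 1, 1, 1, 1, 1, 1, 1, 1, 1, 1, 1, 1. Max 2 ≤ 8, so N is a centroid.
Every other node leaves some component of size > 8, so the centroid is unique.

N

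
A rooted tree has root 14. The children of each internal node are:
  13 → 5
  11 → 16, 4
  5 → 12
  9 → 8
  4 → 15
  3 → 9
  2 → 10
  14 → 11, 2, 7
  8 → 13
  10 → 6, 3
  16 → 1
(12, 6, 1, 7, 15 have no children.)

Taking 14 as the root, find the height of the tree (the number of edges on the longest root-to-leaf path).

8

The longest root-to-leaf path is 14 – 2 – 10 – 3 – 9 – 8 – 13 – 5 – 12 (8 edges).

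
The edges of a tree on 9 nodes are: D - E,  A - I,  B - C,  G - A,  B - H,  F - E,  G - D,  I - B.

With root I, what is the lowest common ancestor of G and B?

I

G's ancestor chain is G, A, I and B's is B, I; they first meet at I.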